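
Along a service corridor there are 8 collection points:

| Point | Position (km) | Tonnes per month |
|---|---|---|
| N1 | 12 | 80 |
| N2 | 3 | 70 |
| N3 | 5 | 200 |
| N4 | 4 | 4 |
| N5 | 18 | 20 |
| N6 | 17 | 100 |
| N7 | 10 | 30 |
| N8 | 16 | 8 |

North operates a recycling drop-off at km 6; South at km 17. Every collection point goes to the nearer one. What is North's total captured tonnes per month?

304

The indifferent point is the midpoint (6+17)/2 = 11.5; collection points left of it (closer to North at 6) go to North, those right go to South.
  N2 at 3 (w=70) → North
  N4 at 4 (w=4) → North
  N3 at 5 (w=200) → North
  N7 at 10 (w=30) → North
  N1 at 12 (w=80) → South
  N8 at 16 (w=8) → South
  N6 at 17 (w=100) → South
  N5 at 18 (w=20) → South
North captures 304; South captures 208.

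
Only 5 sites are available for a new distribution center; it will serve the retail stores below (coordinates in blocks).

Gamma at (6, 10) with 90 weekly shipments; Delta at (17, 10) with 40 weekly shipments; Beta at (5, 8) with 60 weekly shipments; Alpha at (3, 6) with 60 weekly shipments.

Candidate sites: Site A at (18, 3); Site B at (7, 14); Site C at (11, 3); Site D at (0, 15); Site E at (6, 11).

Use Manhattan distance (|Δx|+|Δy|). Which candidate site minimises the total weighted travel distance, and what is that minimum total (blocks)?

Total weighted distance at each candidate:
  Site A (18, 3): total = 4190
  Site B (7, 14): total = 2210
  Site C (11, 3): total = 2920
  Site D (0, 15): total = 3310
  Site E (6, 11): total = 1290
Minimum is at Site E with total 1290 blocks.

Site E, total 1290 blocks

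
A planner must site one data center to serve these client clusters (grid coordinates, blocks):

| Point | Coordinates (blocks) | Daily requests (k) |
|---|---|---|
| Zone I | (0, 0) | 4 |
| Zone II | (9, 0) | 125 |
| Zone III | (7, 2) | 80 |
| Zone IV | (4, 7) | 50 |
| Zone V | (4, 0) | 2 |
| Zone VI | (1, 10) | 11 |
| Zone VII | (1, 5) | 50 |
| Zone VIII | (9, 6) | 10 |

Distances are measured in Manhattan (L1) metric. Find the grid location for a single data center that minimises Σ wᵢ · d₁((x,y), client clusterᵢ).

(7, 2)

Manhattan distance separates: Σwᵢ(|x−xᵢ|+|y−yᵢ|) = Σwᵢ|x−xᵢ| + Σwᵢ|y−yᵢ|, so x and y are optimised independently as 1-D weighted medians.
Total weight W = 332; half = 166.
x-coordinate, sorted with cumulative weight:
  x=0 (Zone I, w=4) cum 4
  x=1 (Zone VI, w=11) cum 15
  x=1 (Zone VII, w=50) cum 65
  x=4 (Zone IV, w=50) cum 115
  x=4 (Zone V, w=2) cum 117
  x=7 (Zone III, w=80) cum 197  ← median
  x=9 (Zone II, w=125) cum 322
  x=9 (Zone VIII, w=10) cum 332
⇒ x* = 7
y-coordinate, sorted with cumulative weight:
  y=0 (Zone I, w=4) cum 4
  y=0 (Zone II, w=125) cum 129
  y=0 (Zone V, w=2) cum 131
  y=2 (Zone III, w=80) cum 211  ← median
  y=5 (Zone VII, w=50) cum 261
  y=6 (Zone VIII, w=10) cum 271
  y=7 (Zone IV, w=50) cum 321
  y=10 (Zone VI, w=11) cum 332
⇒ y* = 2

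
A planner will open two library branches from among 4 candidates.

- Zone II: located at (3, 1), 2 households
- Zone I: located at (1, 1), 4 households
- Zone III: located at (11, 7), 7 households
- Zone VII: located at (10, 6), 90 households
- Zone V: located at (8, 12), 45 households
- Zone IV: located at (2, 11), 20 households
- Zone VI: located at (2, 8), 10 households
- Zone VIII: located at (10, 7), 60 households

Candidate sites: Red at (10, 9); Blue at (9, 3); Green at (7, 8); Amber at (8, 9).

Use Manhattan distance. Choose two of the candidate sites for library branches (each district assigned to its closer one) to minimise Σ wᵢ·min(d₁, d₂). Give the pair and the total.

{Red, Amber}, total 862

Evaluate every pair (each demand assigned to the nearer of the two):
  {Red, Amber}: total = 862
  {Red, Green}: total = 920
  {Red, Blue}: total = 982
  {Blue, Amber}: total = 1056
  {Blue, Green}: total = 1126
  {Green, Amber}: total = 1144
Best pair: {Red, Amber} with total 862.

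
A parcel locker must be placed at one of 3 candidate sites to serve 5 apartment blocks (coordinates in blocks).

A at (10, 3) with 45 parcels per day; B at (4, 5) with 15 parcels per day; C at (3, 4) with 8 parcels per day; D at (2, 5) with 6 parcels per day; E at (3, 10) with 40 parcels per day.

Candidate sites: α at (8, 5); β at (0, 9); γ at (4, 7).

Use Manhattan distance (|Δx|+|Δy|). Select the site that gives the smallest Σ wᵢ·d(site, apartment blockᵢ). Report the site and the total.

Total weighted distance at each candidate:
  α (8, 5): total = 724
  β (0, 9): total = 1100
  γ (4, 7): total = 696
Minimum is at γ with total 696 blocks.

γ, total 696 blocks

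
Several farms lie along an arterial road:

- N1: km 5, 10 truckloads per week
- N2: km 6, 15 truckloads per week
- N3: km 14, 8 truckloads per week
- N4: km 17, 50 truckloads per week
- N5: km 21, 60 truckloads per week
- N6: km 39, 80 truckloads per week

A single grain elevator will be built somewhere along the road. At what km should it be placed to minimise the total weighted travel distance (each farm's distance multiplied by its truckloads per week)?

For a sum of weighted absolute distances on a line, the optimum is the weighted median (not the mean). Total weight W = 223; half-weight = 111.5.
Sort by position and accumulate weight:
  km 5 (N1, w=10) → cum 10
  km 6 (N2, w=15) → cum 25
  km 14 (N3, w=8) → cum 33
  km 17 (N4, w=50) → cum 83
  km 21 (N5, w=60) → cum 143  ≥ 111.5 → median here
  km 39 (N6, w=80) → cum 223
Optimal location: km 21.

x = 21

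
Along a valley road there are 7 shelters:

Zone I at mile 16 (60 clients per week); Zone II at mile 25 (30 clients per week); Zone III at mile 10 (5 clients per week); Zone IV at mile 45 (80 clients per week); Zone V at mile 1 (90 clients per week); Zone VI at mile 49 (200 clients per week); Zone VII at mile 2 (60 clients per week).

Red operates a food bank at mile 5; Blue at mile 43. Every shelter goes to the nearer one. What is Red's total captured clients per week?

The indifferent point is the midpoint (5+43)/2 = 24; shelters left of it (closer to Red at 5) go to Red, those right go to Blue.
  Zone V at 1 (w=90) → Red
  Zone VII at 2 (w=60) → Red
  Zone III at 10 (w=5) → Red
  Zone I at 16 (w=60) → Red
  Zone II at 25 (w=30) → Blue
  Zone IV at 45 (w=80) → Blue
  Zone VI at 49 (w=200) → Blue
Red captures 215; Blue captures 310.

215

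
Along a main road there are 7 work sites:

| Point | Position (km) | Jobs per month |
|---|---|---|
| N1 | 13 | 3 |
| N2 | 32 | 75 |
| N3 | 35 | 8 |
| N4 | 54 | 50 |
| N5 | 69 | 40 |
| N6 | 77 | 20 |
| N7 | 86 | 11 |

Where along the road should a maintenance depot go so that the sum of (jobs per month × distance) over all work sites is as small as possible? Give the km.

For a sum of weighted absolute distances on a line, the optimum is the weighted median (not the mean). Total weight W = 207; half-weight = 103.5.
Sort by position and accumulate weight:
  km 13 (N1, w=3) → cum 3
  km 32 (N2, w=75) → cum 78
  km 35 (N3, w=8) → cum 86
  km 54 (N4, w=50) → cum 136  ≥ 103.5 → median here
  km 69 (N5, w=40) → cum 176
  km 77 (N6, w=20) → cum 196
  km 86 (N7, w=11) → cum 207
Optimal location: km 54.

x = 54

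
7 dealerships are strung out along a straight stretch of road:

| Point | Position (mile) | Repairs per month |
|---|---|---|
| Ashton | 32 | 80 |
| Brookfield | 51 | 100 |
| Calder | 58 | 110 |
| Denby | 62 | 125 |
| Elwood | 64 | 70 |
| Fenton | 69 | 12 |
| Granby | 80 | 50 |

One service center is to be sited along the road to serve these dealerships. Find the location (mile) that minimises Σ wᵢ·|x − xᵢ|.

x = 58

For a sum of weighted absolute distances on a line, the optimum is the weighted median (not the mean). Total weight W = 547; half-weight = 273.5.
Sort by position and accumulate weight:
  mile 32 (Ashton, w=80) → cum 80
  mile 51 (Brookfield, w=100) → cum 180
  mile 58 (Calder, w=110) → cum 290  ≥ 273.5 → median here
  mile 62 (Denby, w=125) → cum 415
  mile 64 (Elwood, w=70) → cum 485
  mile 69 (Fenton, w=12) → cum 497
  mile 80 (Granby, w=50) → cum 547
Optimal location: mile 58.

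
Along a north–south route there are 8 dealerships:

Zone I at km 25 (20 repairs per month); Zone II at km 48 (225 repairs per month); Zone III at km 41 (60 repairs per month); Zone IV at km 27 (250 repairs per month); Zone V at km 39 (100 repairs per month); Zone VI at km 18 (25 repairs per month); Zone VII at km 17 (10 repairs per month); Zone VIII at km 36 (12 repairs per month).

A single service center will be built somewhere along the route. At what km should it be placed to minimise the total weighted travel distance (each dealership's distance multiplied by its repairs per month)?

x = 39

For a sum of weighted absolute distances on a line, the optimum is the weighted median (not the mean). Total weight W = 702; half-weight = 351.
Sort by position and accumulate weight:
  km 17 (Zone VII, w=10) → cum 10
  km 18 (Zone VI, w=25) → cum 35
  km 25 (Zone I, w=20) → cum 55
  km 27 (Zone IV, w=250) → cum 305
  km 36 (Zone VIII, w=12) → cum 317
  km 39 (Zone V, w=100) → cum 417  ≥ 351 → median here
  km 41 (Zone III, w=60) → cum 477
  km 48 (Zone II, w=225) → cum 702
Optimal location: km 39.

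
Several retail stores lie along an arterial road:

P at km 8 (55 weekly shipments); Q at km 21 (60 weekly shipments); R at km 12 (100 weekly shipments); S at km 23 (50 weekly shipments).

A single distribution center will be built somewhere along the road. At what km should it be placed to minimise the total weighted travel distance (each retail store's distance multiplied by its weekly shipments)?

For a sum of weighted absolute distances on a line, the optimum is the weighted median (not the mean). Total weight W = 265; half-weight = 132.5.
Sort by position and accumulate weight:
  km 8 (P, w=55) → cum 55
  km 12 (R, w=100) → cum 155  ≥ 132.5 → median here
  km 21 (Q, w=60) → cum 215
  km 23 (S, w=50) → cum 265
Optimal location: km 12.

x = 12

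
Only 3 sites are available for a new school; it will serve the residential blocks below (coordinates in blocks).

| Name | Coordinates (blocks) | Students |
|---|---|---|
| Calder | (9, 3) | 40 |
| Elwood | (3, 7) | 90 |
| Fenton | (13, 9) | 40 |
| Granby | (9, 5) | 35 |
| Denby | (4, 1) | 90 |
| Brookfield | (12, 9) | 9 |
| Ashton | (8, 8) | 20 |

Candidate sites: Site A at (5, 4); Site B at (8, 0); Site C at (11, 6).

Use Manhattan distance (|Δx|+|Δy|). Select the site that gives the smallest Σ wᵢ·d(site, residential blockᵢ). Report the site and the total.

Site A, total 1953 blocks

Total weighted distance at each candidate:
  Site A (5, 4): total = 1953
  Site B (8, 0): total = 2737
  Site C (11, 6): total = 2531
Minimum is at Site A with total 1953 blocks.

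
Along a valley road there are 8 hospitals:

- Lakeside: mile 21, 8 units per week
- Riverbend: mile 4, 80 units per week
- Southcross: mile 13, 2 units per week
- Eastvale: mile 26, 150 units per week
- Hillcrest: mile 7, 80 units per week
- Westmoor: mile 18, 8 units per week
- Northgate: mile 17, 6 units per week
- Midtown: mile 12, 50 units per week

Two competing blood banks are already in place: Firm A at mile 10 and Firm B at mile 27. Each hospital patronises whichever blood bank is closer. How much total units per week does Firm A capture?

The indifferent point is the midpoint (10+27)/2 = 18.5; hospitals left of it (closer to Firm A at 10) go to Firm A, those right go to Firm B.
  Riverbend at 4 (w=80) → Firm A
  Hillcrest at 7 (w=80) → Firm A
  Midtown at 12 (w=50) → Firm A
  Southcross at 13 (w=2) → Firm A
  Northgate at 17 (w=6) → Firm A
  Westmoor at 18 (w=8) → Firm A
  Lakeside at 21 (w=8) → Firm B
  Eastvale at 26 (w=150) → Firm B
Firm A captures 226; Firm B captures 158.

226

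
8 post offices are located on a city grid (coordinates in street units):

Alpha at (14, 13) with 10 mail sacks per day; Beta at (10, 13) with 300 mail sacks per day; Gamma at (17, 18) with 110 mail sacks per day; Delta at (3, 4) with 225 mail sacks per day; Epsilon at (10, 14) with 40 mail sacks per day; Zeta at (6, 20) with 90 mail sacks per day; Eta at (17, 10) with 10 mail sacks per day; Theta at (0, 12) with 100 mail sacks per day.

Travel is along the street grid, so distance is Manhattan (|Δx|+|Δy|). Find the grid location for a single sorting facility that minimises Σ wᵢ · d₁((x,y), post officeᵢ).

(10, 13)

Manhattan distance separates: Σwᵢ(|x−xᵢ|+|y−yᵢ|) = Σwᵢ|x−xᵢ| + Σwᵢ|y−yᵢ|, so x and y are optimised independently as 1-D weighted medians.
Total weight W = 885; half = 442.5.
x-coordinate, sorted with cumulative weight:
  x=0 (Theta, w=100) cum 100
  x=3 (Delta, w=225) cum 325
  x=6 (Zeta, w=90) cum 415
  x=10 (Beta, w=300) cum 715  ← median
  x=10 (Epsilon, w=40) cum 755
  x=14 (Alpha, w=10) cum 765
  x=17 (Gamma, w=110) cum 875
  x=17 (Eta, w=10) cum 885
⇒ x* = 10
y-coordinate, sorted with cumulative weight:
  y=4 (Delta, w=225) cum 225
  y=10 (Eta, w=10) cum 235
  y=12 (Theta, w=100) cum 335
  y=13 (Alpha, w=10) cum 345
  y=13 (Beta, w=300) cum 645  ← median
  y=14 (Epsilon, w=40) cum 685
  y=18 (Gamma, w=110) cum 795
  y=20 (Zeta, w=90) cum 885
⇒ y* = 13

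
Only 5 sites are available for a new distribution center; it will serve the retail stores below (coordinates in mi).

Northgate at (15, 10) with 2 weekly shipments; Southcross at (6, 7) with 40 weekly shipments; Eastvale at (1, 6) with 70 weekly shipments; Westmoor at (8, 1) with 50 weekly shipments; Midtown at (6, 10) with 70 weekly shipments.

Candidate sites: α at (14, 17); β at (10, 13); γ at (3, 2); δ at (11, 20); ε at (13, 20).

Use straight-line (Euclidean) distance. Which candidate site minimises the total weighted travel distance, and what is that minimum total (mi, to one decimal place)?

Total weighted distance at each candidate:
  α (14, 17): total = 3317.0
  β (10, 13): total = 2056.5
  γ (3, 2): total = 1428.2
  δ (11, 20): total = 3527.4
  ε (13, 20): total = 3738.5
Minimum is at γ with total 1428.2 mi.

γ, total 1428.2 mi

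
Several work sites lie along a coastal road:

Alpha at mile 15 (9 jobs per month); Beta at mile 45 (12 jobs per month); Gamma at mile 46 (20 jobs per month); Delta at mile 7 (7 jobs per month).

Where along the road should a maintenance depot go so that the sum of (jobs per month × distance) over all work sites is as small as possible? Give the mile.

For a sum of weighted absolute distances on a line, the optimum is the weighted median (not the mean). Total weight W = 48; half-weight = 24.
Sort by position and accumulate weight:
  mile 7 (Delta, w=7) → cum 7
  mile 15 (Alpha, w=9) → cum 16
  mile 45 (Beta, w=12) → cum 28  ≥ 24 → median here
  mile 46 (Gamma, w=20) → cum 48
Optimal location: mile 45.

x = 45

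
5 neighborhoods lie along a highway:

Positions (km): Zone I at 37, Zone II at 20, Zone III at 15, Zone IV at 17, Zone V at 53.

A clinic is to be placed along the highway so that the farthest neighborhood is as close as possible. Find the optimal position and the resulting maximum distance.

The 1-center on a line is the midpoint of the two extreme points: leftmost at 15, rightmost at 53.
Optimal location = (15 + 53)/2 = 34; maximum distance = (53 − 15)/2 = 19.

location 34, max distance 19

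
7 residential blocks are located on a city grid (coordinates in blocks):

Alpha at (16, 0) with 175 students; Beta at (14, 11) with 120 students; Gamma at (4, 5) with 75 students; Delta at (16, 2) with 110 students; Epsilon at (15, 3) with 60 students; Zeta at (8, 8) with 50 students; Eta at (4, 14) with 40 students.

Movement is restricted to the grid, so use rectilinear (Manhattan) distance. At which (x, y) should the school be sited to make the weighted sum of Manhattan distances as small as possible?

Manhattan distance separates: Σwᵢ(|x−xᵢ|+|y−yᵢ|) = Σwᵢ|x−xᵢ| + Σwᵢ|y−yᵢ|, so x and y are optimised independently as 1-D weighted medians.
Total weight W = 630; half = 315.
x-coordinate, sorted with cumulative weight:
  x=4 (Gamma, w=75) cum 75
  x=4 (Eta, w=40) cum 115
  x=8 (Zeta, w=50) cum 165
  x=14 (Beta, w=120) cum 285
  x=15 (Epsilon, w=60) cum 345  ← median
  x=16 (Alpha, w=175) cum 520
  x=16 (Delta, w=110) cum 630
⇒ x* = 15
y-coordinate, sorted with cumulative weight:
  y=0 (Alpha, w=175) cum 175
  y=2 (Delta, w=110) cum 285
  y=3 (Epsilon, w=60) cum 345  ← median
  y=5 (Gamma, w=75) cum 420
  y=8 (Zeta, w=50) cum 470
  y=11 (Beta, w=120) cum 590
  y=14 (Eta, w=40) cum 630
⇒ y* = 3

(15, 3)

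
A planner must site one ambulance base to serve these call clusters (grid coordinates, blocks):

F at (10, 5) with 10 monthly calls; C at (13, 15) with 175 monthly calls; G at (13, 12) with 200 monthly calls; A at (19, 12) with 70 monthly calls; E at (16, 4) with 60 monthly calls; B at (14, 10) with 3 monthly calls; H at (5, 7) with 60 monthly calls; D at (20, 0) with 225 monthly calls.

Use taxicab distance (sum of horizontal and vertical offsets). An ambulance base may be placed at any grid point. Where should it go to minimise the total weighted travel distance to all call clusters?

(13, 12)

Manhattan distance separates: Σwᵢ(|x−xᵢ|+|y−yᵢ|) = Σwᵢ|x−xᵢ| + Σwᵢ|y−yᵢ|, so x and y are optimised independently as 1-D weighted medians.
Total weight W = 803; half = 401.5.
x-coordinate, sorted with cumulative weight:
  x=5 (H, w=60) cum 60
  x=10 (F, w=10) cum 70
  x=13 (C, w=175) cum 245
  x=13 (G, w=200) cum 445  ← median
  x=14 (B, w=3) cum 448
  x=16 (E, w=60) cum 508
  x=19 (A, w=70) cum 578
  x=20 (D, w=225) cum 803
⇒ x* = 13
y-coordinate, sorted with cumulative weight:
  y=0 (D, w=225) cum 225
  y=4 (E, w=60) cum 285
  y=5 (F, w=10) cum 295
  y=7 (H, w=60) cum 355
  y=10 (B, w=3) cum 358
  y=12 (G, w=200) cum 558  ← median
  y=12 (A, w=70) cum 628
  y=15 (C, w=175) cum 803
⇒ y* = 12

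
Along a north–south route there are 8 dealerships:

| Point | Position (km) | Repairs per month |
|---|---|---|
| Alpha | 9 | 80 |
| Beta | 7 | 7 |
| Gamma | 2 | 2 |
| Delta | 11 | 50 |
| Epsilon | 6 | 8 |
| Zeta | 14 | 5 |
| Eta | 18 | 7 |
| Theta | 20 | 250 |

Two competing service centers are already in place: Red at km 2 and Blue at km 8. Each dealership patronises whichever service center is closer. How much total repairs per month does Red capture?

The indifferent point is the midpoint (2+8)/2 = 5; dealerships left of it (closer to Red at 2) go to Red, those right go to Blue.
  Gamma at 2 (w=2) → Red
  Epsilon at 6 (w=8) → Blue
  Beta at 7 (w=7) → Blue
  Alpha at 9 (w=80) → Blue
  Delta at 11 (w=50) → Blue
  Zeta at 14 (w=5) → Blue
  Eta at 18 (w=7) → Blue
  Theta at 20 (w=250) → Blue
Red captures 2; Blue captures 407.

2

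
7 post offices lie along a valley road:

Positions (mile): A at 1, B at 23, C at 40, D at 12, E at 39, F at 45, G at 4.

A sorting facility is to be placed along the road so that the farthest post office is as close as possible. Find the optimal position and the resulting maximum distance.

location 23, max distance 22

The 1-center on a line is the midpoint of the two extreme points: leftmost at 1, rightmost at 45.
Optimal location = (1 + 45)/2 = 23; maximum distance = (45 − 1)/2 = 22.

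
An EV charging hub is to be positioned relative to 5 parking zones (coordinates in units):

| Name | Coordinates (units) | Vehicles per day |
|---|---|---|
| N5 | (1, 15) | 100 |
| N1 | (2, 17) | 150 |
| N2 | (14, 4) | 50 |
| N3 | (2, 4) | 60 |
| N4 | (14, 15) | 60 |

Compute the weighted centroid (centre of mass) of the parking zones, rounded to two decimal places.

The minimiser of Σwᵢ‖p−pᵢ‖² is the weighted centroid p* = (Σwᵢpᵢ)/(Σwᵢ).
Σwᵢ = 420.
Σwᵢxᵢ = 100·1 + 150·2 + 50·14 + 60·2 + 60·14 = 2060.
Σwᵢyᵢ = 100·15 + 150·17 + 50·4 + 60·4 + 60·15 = 5390.
x* = 2060/420 = 4.90, y* = 5390/420 = 12.83.

(4.90, 12.83)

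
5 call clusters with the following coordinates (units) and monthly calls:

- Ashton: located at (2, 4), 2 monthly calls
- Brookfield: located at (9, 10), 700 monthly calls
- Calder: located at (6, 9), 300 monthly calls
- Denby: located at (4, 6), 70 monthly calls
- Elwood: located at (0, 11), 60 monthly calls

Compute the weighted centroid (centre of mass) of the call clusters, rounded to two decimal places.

(7.41, 9.53)

The minimiser of Σwᵢ‖p−pᵢ‖² is the weighted centroid p* = (Σwᵢpᵢ)/(Σwᵢ).
Σwᵢ = 1132.
Σwᵢxᵢ = 2·2 + 700·9 + 300·6 + 70·4 + 60·0 = 8384.
Σwᵢyᵢ = 2·4 + 700·10 + 300·9 + 70·6 + 60·11 = 10788.
x* = 8384/1132 = 7.41, y* = 10788/1132 = 9.53.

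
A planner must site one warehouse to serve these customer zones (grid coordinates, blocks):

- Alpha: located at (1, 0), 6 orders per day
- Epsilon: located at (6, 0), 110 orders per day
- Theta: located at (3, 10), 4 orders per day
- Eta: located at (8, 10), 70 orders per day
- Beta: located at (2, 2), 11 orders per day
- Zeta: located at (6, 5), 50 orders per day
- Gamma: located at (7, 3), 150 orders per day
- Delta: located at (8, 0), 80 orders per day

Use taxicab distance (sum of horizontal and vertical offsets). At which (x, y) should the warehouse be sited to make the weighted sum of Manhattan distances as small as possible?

(7, 3)

Manhattan distance separates: Σwᵢ(|x−xᵢ|+|y−yᵢ|) = Σwᵢ|x−xᵢ| + Σwᵢ|y−yᵢ|, so x and y are optimised independently as 1-D weighted medians.
Total weight W = 481; half = 240.5.
x-coordinate, sorted with cumulative weight:
  x=1 (Alpha, w=6) cum 6
  x=2 (Beta, w=11) cum 17
  x=3 (Theta, w=4) cum 21
  x=6 (Epsilon, w=110) cum 131
  x=6 (Zeta, w=50) cum 181
  x=7 (Gamma, w=150) cum 331  ← median
  x=8 (Eta, w=70) cum 401
  x=8 (Delta, w=80) cum 481
⇒ x* = 7
y-coordinate, sorted with cumulative weight:
  y=0 (Alpha, w=6) cum 6
  y=0 (Epsilon, w=110) cum 116
  y=0 (Delta, w=80) cum 196
  y=2 (Beta, w=11) cum 207
  y=3 (Gamma, w=150) cum 357  ← median
  y=5 (Zeta, w=50) cum 407
  y=10 (Theta, w=4) cum 411
  y=10 (Eta, w=70) cum 481
⇒ y* = 3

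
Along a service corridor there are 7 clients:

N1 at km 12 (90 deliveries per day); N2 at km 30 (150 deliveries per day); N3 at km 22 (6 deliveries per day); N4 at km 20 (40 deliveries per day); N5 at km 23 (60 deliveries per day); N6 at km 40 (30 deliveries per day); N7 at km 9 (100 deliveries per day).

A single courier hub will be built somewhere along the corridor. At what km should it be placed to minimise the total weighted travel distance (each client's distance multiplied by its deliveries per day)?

For a sum of weighted absolute distances on a line, the optimum is the weighted median (not the mean). Total weight W = 476; half-weight = 238.
Sort by position and accumulate weight:
  km 9 (N7, w=100) → cum 100
  km 12 (N1, w=90) → cum 190
  km 20 (N4, w=40) → cum 230
  km 22 (N3, w=6) → cum 236
  km 23 (N5, w=60) → cum 296  ≥ 238 → median here
  km 30 (N2, w=150) → cum 446
  km 40 (N6, w=30) → cum 476
Optimal location: km 23.

x = 23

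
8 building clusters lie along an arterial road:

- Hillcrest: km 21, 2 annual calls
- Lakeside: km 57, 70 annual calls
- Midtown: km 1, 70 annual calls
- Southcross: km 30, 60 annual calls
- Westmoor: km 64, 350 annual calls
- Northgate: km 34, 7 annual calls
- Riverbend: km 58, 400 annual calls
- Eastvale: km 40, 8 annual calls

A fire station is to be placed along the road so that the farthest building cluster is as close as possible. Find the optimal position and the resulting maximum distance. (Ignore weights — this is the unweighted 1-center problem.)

location 32.5, max distance 31.5

The 1-center on a line is the midpoint of the two extreme points: leftmost at 1, rightmost at 64.
Optimal location = (1 + 64)/2 = 32.5; maximum distance = (64 − 1)/2 = 31.5.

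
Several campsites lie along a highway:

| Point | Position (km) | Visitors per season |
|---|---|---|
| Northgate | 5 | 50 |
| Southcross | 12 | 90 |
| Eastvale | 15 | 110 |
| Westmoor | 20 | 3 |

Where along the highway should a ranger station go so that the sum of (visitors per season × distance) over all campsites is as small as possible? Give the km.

For a sum of weighted absolute distances on a line, the optimum is the weighted median (not the mean). Total weight W = 253; half-weight = 126.5.
Sort by position and accumulate weight:
  km 5 (Northgate, w=50) → cum 50
  km 12 (Southcross, w=90) → cum 140  ≥ 126.5 → median here
  km 15 (Eastvale, w=110) → cum 250
  km 20 (Westmoor, w=3) → cum 253
Optimal location: km 12.

x = 12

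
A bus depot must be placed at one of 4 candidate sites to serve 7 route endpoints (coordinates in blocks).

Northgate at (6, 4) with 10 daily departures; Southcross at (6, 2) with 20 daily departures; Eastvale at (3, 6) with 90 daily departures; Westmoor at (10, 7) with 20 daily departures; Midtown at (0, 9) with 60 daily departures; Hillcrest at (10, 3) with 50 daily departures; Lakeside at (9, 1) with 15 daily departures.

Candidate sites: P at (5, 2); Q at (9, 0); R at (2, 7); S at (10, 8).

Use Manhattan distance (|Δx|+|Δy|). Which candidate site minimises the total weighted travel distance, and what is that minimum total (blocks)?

Total weighted distance at each candidate:
  P (5, 2): total = 1885
  Q (9, 0): total = 2705
  R (2, 7): total = 1625
  S (10, 8): total = 2140
Minimum is at R with total 1625 blocks.

R, total 1625 blocks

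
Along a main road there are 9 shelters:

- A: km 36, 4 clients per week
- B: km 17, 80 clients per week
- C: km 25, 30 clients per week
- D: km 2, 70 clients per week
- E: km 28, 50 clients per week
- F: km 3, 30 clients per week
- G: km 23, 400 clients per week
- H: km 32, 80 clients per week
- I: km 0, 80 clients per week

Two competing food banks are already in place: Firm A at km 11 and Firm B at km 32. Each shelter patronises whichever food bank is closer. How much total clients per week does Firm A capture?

The indifferent point is the midpoint (11+32)/2 = 21.5; shelters left of it (closer to Firm A at 11) go to Firm A, those right go to Firm B.
  I at 0 (w=80) → Firm A
  D at 2 (w=70) → Firm A
  F at 3 (w=30) → Firm A
  B at 17 (w=80) → Firm A
  G at 23 (w=400) → Firm B
  C at 25 (w=30) → Firm B
  E at 28 (w=50) → Firm B
  H at 32 (w=80) → Firm B
  A at 36 (w=4) → Firm B
Firm A captures 260; Firm B captures 564.

260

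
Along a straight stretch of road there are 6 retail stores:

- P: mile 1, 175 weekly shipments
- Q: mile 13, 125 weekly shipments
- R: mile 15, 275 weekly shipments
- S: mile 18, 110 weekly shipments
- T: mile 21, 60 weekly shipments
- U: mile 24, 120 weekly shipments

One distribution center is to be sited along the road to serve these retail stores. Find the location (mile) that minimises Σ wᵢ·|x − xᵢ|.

For a sum of weighted absolute distances on a line, the optimum is the weighted median (not the mean). Total weight W = 865; half-weight = 432.5.
Sort by position and accumulate weight:
  mile 1 (P, w=175) → cum 175
  mile 13 (Q, w=125) → cum 300
  mile 15 (R, w=275) → cum 575  ≥ 432.5 → median here
  mile 18 (S, w=110) → cum 685
  mile 21 (T, w=60) → cum 745
  mile 24 (U, w=120) → cum 865
Optimal location: mile 15.

x = 15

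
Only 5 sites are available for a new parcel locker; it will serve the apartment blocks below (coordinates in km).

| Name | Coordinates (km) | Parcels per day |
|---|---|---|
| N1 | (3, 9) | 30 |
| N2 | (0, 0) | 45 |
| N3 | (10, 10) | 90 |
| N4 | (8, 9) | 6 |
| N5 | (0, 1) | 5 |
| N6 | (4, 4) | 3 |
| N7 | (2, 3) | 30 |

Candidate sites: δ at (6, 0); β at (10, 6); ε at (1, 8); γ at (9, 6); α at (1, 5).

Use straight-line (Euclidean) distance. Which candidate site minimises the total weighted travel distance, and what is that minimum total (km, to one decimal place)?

γ, total 1374.2 km

Total weighted distance at each candidate:
  δ (6, 0): total = 1773.1
  β (10, 6): total = 1466.1
  ε (1, 8): total = 1505.4
  γ (9, 6): total = 1374.2
  α (1, 5): total = 1435.8
Minimum is at γ with total 1374.2 km.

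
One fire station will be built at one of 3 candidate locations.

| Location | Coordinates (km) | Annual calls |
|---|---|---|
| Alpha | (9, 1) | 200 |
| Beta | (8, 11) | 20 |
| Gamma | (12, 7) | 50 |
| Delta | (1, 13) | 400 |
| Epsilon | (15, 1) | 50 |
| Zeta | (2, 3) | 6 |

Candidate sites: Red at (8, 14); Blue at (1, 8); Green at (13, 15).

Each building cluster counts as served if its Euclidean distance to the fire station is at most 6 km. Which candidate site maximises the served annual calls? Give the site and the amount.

Coverage radius r = 6 km; a point is covered iff (Δx)²+(Δy)² ≤ 6² = 36.
  Red (8, 14): covers {Beta} → 20
  Blue (1, 8): covers {Delta, Zeta} → 406
  Green (13, 15): covers {none} → 0
Maximum coverage at Blue: 406 annual calls.

Blue, covering 406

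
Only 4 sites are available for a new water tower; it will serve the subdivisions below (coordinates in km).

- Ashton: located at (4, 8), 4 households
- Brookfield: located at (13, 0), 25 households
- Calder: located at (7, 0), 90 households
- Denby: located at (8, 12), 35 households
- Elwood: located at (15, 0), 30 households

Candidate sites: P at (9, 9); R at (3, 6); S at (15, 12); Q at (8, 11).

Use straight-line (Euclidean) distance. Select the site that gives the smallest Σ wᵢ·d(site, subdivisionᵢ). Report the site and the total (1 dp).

Total weighted distance at each candidate:
  P (9, 9): total = 1531.6
  R (3, 6): total = 1625.3
  S (15, 12): total = 2254.0
  Q (8, 11): total = 1742.3
Minimum is at P with total 1531.6 km.

P, total 1531.6 km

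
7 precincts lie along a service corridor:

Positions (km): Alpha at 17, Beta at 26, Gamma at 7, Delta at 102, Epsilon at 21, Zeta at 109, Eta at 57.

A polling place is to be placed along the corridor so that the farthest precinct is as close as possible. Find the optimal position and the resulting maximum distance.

The 1-center on a line is the midpoint of the two extreme points: leftmost at 7, rightmost at 109.
Optimal location = (7 + 109)/2 = 58; maximum distance = (109 − 7)/2 = 51.

location 58, max distance 51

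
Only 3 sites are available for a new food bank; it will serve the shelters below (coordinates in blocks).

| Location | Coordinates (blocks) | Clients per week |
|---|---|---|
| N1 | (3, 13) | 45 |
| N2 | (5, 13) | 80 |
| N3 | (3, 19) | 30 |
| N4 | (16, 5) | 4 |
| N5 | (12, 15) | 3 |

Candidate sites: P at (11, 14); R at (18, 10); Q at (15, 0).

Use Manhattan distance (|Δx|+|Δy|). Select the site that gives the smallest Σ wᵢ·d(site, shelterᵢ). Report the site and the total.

Total weighted distance at each candidate:
  P (11, 14): total = 1417
  R (18, 10): total = 2871
  Q (15, 0): total = 3973
Minimum is at P with total 1417 blocks.

P, total 1417 blocks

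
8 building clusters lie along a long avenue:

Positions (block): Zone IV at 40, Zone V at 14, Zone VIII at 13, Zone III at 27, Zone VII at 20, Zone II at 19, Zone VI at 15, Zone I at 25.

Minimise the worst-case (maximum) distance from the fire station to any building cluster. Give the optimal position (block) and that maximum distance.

The 1-center on a line is the midpoint of the two extreme points: leftmost at 13, rightmost at 40.
Optimal location = (13 + 40)/2 = 26.5; maximum distance = (40 − 13)/2 = 13.5.

location 26.5, max distance 13.5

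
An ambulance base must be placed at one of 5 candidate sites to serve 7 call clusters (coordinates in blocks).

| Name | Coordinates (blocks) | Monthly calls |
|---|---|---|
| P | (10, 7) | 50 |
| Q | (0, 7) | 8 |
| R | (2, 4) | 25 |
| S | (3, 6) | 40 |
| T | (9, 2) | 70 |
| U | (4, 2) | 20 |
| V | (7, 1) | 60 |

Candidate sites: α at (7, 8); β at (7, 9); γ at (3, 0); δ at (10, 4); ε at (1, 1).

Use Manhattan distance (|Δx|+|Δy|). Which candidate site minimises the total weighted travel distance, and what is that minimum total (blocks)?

Total weighted distance at each candidate:
  α (7, 8): total = 1889
  β (7, 9): total = 2162
  γ (3, 0): total = 2065
  δ (10, 4): total = 1544
  ε (1, 1): total = 2256
Minimum is at δ with total 1544 blocks.

δ, total 1544 blocks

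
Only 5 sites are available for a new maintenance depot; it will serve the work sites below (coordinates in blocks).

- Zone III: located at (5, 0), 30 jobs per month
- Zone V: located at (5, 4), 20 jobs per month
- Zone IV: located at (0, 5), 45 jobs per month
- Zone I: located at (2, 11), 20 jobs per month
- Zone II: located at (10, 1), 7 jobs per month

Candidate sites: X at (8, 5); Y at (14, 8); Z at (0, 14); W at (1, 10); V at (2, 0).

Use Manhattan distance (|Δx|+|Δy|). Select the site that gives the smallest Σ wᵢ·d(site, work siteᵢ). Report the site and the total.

V, total 828 blocks

Total weighted distance at each candidate:
  X (8, 5): total = 962
  Y (14, 8): total = 1912
  Z (0, 14): total = 1536
  W (1, 10): total = 1056
  V (2, 0): total = 828
Minimum is at V with total 828 blocks.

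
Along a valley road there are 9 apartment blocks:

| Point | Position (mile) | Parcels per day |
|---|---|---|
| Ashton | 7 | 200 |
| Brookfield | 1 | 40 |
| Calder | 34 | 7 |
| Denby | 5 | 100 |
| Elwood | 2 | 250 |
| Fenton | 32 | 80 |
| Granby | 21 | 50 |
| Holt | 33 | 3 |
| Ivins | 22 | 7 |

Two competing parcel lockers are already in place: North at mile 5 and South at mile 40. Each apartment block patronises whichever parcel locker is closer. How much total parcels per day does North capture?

647

The indifferent point is the midpoint (5+40)/2 = 22.5; apartment blocks left of it (closer to North at 5) go to North, those right go to South.
  Brookfield at 1 (w=40) → North
  Elwood at 2 (w=250) → North
  Denby at 5 (w=100) → North
  Ashton at 7 (w=200) → North
  Granby at 21 (w=50) → North
  Ivins at 22 (w=7) → North
  Fenton at 32 (w=80) → South
  Holt at 33 (w=3) → South
  Calder at 34 (w=7) → South
North captures 647; South captures 90.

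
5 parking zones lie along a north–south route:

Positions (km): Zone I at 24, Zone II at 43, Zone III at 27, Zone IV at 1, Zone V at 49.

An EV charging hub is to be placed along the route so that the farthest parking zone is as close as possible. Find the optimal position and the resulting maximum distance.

The 1-center on a line is the midpoint of the two extreme points: leftmost at 1, rightmost at 49.
Optimal location = (1 + 49)/2 = 25; maximum distance = (49 − 1)/2 = 24.

location 25, max distance 24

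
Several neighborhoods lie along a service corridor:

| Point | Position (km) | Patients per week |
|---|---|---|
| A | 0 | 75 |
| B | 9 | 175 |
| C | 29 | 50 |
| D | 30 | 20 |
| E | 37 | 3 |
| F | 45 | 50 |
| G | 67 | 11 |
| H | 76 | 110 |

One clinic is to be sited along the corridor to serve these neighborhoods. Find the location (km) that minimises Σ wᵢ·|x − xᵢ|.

For a sum of weighted absolute distances on a line, the optimum is the weighted median (not the mean). Total weight W = 494; half-weight = 247.
Sort by position and accumulate weight:
  km 0 (A, w=75) → cum 75
  km 9 (B, w=175) → cum 250  ≥ 247 → median here
  km 29 (C, w=50) → cum 300
  km 30 (D, w=20) → cum 320
  km 37 (E, w=3) → cum 323
  km 45 (F, w=50) → cum 373
  km 67 (G, w=11) → cum 384
  km 76 (H, w=110) → cum 494
Optimal location: km 9.

x = 9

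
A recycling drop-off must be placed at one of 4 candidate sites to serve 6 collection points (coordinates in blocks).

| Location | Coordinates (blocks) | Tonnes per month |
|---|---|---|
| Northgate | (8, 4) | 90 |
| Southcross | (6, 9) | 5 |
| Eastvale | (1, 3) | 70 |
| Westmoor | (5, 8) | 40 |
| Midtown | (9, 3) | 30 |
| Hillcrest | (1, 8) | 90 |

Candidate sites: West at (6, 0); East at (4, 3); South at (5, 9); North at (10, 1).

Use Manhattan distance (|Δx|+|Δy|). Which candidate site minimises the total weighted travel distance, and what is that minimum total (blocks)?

East, total 1810 blocks

Total weighted distance at each candidate:
  West (6, 0): total = 2855
  East (4, 3): total = 1810
  South (5, 9): total = 2215
  North (10, 1): total = 3290
Minimum is at East with total 1810 blocks.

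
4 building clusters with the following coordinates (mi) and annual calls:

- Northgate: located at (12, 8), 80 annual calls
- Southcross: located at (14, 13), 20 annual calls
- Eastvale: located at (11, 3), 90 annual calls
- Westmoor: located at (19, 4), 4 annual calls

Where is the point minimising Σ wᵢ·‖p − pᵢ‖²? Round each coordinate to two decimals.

The minimiser of Σwᵢ‖p−pᵢ‖² is the weighted centroid p* = (Σwᵢpᵢ)/(Σwᵢ).
Σwᵢ = 194.
Σwᵢxᵢ = 80·12 + 20·14 + 90·11 + 4·19 = 2306.
Σwᵢyᵢ = 80·8 + 20·13 + 90·3 + 4·4 = 1186.
x* = 2306/194 = 11.89, y* = 1186/194 = 6.11.

(11.89, 6.11)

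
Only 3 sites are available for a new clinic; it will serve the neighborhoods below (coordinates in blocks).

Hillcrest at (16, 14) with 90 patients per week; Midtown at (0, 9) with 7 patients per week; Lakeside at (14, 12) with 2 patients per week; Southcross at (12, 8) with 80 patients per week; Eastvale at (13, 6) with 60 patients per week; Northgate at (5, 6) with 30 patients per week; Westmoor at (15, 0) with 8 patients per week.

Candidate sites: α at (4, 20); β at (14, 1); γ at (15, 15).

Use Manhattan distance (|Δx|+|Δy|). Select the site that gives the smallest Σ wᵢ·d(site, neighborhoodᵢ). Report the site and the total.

γ, total 2485 blocks

Total weighted distance at each candidate:
  α (4, 20): total = 5439
  β (14, 1): total = 3042
  γ (15, 15): total = 2485
Minimum is at γ with total 2485 blocks.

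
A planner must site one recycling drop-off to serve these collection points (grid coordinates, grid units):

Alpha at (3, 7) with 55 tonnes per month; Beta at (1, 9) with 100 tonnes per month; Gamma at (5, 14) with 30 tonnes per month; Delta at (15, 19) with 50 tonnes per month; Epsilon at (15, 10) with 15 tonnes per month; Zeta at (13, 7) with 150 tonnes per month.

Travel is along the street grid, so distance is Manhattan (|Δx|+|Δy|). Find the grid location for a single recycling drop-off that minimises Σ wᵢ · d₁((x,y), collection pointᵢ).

(13, 7)

Manhattan distance separates: Σwᵢ(|x−xᵢ|+|y−yᵢ|) = Σwᵢ|x−xᵢ| + Σwᵢ|y−yᵢ|, so x and y are optimised independently as 1-D weighted medians.
Total weight W = 400; half = 200.
x-coordinate, sorted with cumulative weight:
  x=1 (Beta, w=100) cum 100
  x=3 (Alpha, w=55) cum 155
  x=5 (Gamma, w=30) cum 185
  x=13 (Zeta, w=150) cum 335  ← median
  x=15 (Delta, w=50) cum 385
  x=15 (Epsilon, w=15) cum 400
⇒ x* = 13
y-coordinate, sorted with cumulative weight:
  y=7 (Alpha, w=55) cum 55
  y=7 (Zeta, w=150) cum 205  ← median
  y=9 (Beta, w=100) cum 305
  y=10 (Epsilon, w=15) cum 320
  y=14 (Gamma, w=30) cum 350
  y=19 (Delta, w=50) cum 400
⇒ y* = 7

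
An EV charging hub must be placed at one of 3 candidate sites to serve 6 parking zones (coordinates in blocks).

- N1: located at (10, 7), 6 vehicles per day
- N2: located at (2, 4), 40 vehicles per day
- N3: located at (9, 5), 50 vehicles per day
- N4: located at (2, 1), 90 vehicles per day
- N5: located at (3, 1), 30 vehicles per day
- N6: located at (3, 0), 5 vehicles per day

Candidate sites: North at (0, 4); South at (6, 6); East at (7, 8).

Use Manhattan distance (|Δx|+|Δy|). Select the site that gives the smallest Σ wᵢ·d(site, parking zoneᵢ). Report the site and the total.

Total weighted distance at each candidate:
  North (0, 4): total = 1323
  South (6, 6): total = 1565
  East (7, 8): total = 2104
Minimum is at North with total 1323 blocks.

North, total 1323 blocks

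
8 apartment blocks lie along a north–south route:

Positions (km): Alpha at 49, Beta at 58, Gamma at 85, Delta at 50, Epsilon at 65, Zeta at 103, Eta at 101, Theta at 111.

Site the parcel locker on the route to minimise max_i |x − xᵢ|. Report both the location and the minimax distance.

The 1-center on a line is the midpoint of the two extreme points: leftmost at 49, rightmost at 111.
Optimal location = (49 + 111)/2 = 80; maximum distance = (111 − 49)/2 = 31.

location 80, max distance 31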